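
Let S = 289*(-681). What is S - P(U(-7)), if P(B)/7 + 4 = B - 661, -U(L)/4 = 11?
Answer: -191846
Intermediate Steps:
U(L) = -44 (U(L) = -4*11 = -44)
P(B) = -4655 + 7*B (P(B) = -28 + 7*(B - 661) = -28 + 7*(-661 + B) = -28 + (-4627 + 7*B) = -4655 + 7*B)
S = -196809
S - P(U(-7)) = -196809 - (-4655 + 7*(-44)) = -196809 - (-4655 - 308) = -196809 - 1*(-4963) = -196809 + 4963 = -191846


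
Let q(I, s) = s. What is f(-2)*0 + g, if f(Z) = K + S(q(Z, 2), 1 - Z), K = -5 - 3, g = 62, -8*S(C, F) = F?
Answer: 62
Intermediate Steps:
S(C, F) = -F/8
K = -8
f(Z) = -65/8 + Z/8 (f(Z) = -8 - (1 - Z)/8 = -8 + (-1/8 + Z/8) = -65/8 + Z/8)
f(-2)*0 + g = (-65/8 + (1/8)*(-2))*0 + 62 = (-65/8 - 1/4)*0 + 62 = -67/8*0 + 62 = 0 + 62 = 62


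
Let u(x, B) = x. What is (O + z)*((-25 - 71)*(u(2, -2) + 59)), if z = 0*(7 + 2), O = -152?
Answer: 890112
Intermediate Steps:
z = 0 (z = 0*9 = 0)
(O + z)*((-25 - 71)*(u(2, -2) + 59)) = (-152 + 0)*((-25 - 71)*(2 + 59)) = -(-14592)*61 = -152*(-5856) = 890112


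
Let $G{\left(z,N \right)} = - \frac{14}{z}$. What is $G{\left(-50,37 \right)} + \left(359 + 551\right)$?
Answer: $\frac{22757}{25} \approx 910.28$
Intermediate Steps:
$G{\left(-50,37 \right)} + \left(359 + 551\right) = - \frac{14}{-50} + \left(359 + 551\right) = \left(-14\right) \left(- \frac{1}{50}\right) + 910 = \frac{7}{25} + 910 = \frac{22757}{25}$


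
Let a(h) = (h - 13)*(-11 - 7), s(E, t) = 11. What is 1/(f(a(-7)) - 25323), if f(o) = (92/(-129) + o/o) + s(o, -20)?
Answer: -129/3265211 ≈ -3.9507e-5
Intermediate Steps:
a(h) = 234 - 18*h (a(h) = (-13 + h)*(-18) = 234 - 18*h)
f(o) = 1456/129 (f(o) = (92/(-129) + o/o) + 11 = (92*(-1/129) + 1) + 11 = (-92/129 + 1) + 11 = 37/129 + 11 = 1456/129)
1/(f(a(-7)) - 25323) = 1/(1456/129 - 25323) = 1/(-3265211/129) = -129/3265211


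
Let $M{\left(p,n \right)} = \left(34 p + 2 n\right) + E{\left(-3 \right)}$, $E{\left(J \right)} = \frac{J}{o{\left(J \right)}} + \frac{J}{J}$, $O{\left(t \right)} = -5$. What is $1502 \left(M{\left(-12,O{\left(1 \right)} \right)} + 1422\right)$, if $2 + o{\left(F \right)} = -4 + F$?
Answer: $\frac{4530032}{3} \approx 1.51 \cdot 10^{6}$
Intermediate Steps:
$o{\left(F \right)} = -6 + F$ ($o{\left(F \right)} = -2 + \left(-4 + F\right) = -6 + F$)
$E{\left(J \right)} = 1 + \frac{J}{-6 + J}$ ($E{\left(J \right)} = \frac{J}{-6 + J} + \frac{J}{J} = \frac{J}{-6 + J} + 1 = 1 + \frac{J}{-6 + J}$)
$M{\left(p,n \right)} = \frac{4}{3} + 2 n + 34 p$ ($M{\left(p,n \right)} = \left(34 p + 2 n\right) + \frac{2 \left(-3 - 3\right)}{-6 - 3} = \left(2 n + 34 p\right) + 2 \frac{1}{-9} \left(-6\right) = \left(2 n + 34 p\right) + 2 \left(- \frac{1}{9}\right) \left(-6\right) = \left(2 n + 34 p\right) + \frac{4}{3} = \frac{4}{3} + 2 n + 34 p$)
$1502 \left(M{\left(-12,O{\left(1 \right)} \right)} + 1422\right) = 1502 \left(\left(\frac{4}{3} + 2 \left(-5\right) + 34 \left(-12\right)\right) + 1422\right) = 1502 \left(\left(\frac{4}{3} - 10 - 408\right) + 1422\right) = 1502 \left(- \frac{1250}{3} + 1422\right) = 1502 \cdot \frac{3016}{3} = \frac{4530032}{3}$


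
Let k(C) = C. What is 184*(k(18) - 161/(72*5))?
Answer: 145337/45 ≈ 3229.7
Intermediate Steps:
184*(k(18) - 161/(72*5)) = 184*(18 - 161/(72*5)) = 184*(18 - 161/360) = 184*(6319/360) = 145337/45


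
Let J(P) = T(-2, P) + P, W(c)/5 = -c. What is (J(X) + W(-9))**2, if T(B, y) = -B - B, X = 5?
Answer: 2916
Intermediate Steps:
T(B, y) = -2*B
W(c) = -5*c (W(c) = 5*(-c) = -5*c)
J(P) = 4 + P (J(P) = -2*(-2) + P = 4 + P)
(J(X) + W(-9))**2 = ((4 + 5) - 5*(-9))**2 = (9 + 45)**2 = 54**2 = 2916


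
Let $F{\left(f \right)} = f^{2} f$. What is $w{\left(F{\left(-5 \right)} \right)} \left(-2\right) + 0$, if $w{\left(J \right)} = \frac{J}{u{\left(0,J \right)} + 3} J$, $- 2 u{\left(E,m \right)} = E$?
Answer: $- \frac{31250}{3} \approx -10417.0$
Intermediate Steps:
$u{\left(E,m \right)} = - \frac{E}{2}$
$F{\left(f \right)} = f^{3}$
$w{\left(J \right)} = \frac{J^{2}}{3}$ ($w{\left(J \right)} = \frac{J}{\left(- \frac{1}{2}\right) 0 + 3} J = \frac{J}{0 + 3} J = \frac{J}{3} J = \frac{J^{2}}{3}$)
$w{\left(F{\left(-5 \right)} \right)} \left(-2\right) + 0 = \frac{\left(\left(-5\right)^{3}\right)^{2}}{3} \left(-2\right) + 0 = \frac{\left(-125\right)^{2}}{3} \left(-2\right) + 0 = \frac{1}{3} \cdot 15625 \left(-2\right) + 0 = \frac{15625}{3} \left(-2\right) + 0 = - \frac{31250}{3} + 0 = - \frac{31250}{3}$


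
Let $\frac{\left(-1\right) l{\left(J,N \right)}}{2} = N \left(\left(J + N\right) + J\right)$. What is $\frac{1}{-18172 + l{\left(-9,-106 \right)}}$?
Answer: $- \frac{1}{44460} \approx -2.2492 \cdot 10^{-5}$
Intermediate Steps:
$l{\left(J,N \right)} = - 2 N \left(N + 2 J\right)$ ($l{\left(J,N \right)} = - 2 N \left(\left(J + N\right) + J\right) = - 2 N \left(N + 2 J\right)$)
$\frac{1}{-18172 + l{\left(-9,-106 \right)}} = \frac{1}{-18172 - - 212 \left(-106 + 2 \left(-9\right)\right)} = \frac{1}{-18172 - - 212 \left(-106 - 18\right)} = \frac{1}{-18172 - \left(-212\right) \left(-124\right)} = \frac{1}{-18172 - 26288} = \frac{1}{-44460} = - \frac{1}{44460}$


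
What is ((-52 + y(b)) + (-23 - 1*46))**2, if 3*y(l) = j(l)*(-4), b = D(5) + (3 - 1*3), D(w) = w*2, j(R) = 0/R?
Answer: 14641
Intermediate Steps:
j(R) = 0
D(w) = 2*w
b = 10 (b = 2*5 + (3 - 1*3) = 10 + (3 - 3) = 10 + 0 = 10)
y(l) = 0 (y(l) = (0*(-4))/3 = (1/3)*0 = 0)
((-52 + y(b)) + (-23 - 1*46))**2 = ((-52 + 0) + (-23 - 1*46))**2 = (-52 + (-23 - 46))**2 = (-52 - 69)**2 = (-121)**2 = 14641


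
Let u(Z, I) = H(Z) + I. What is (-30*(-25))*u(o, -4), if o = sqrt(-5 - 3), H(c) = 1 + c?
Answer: -2250 + 1500*I*sqrt(2) ≈ -2250.0 + 2121.3*I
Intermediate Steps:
o = 2*I*sqrt(2) (o = sqrt(-8) = 2*I*sqrt(2) ≈ 2.8284*I)
u(Z, I) = 1 + I + Z (u(Z, I) = (1 + Z) + I = 1 + I + Z)
(-30*(-25))*u(o, -4) = (-30*(-25))*(1 - 4 + 2*I*sqrt(2)) = 750*(-3 + 2*I*sqrt(2)) = -2250 + 1500*I*sqrt(2)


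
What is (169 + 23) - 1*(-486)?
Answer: 678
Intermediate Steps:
(169 + 23) - 1*(-486) = 192 + 486 = 678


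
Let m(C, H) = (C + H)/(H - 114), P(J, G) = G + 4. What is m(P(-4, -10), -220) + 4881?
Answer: 815240/167 ≈ 4881.7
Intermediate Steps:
P(J, G) = 4 + G
m(C, H) = (C + H)/(-114 + H)
m(P(-4, -10), -220) + 4881 = ((4 - 10) - 220)/(-114 - 220) + 4881 = (-6 - 220)/(-334) + 4881 = -1/334*(-226) + 4881 = 113/167 + 4881 = 815240/167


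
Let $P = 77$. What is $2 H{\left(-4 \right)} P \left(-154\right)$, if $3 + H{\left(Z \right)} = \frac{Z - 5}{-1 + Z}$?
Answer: $\frac{142296}{5} \approx 28459.0$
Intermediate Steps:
$H{\left(Z \right)} = -3 + \frac{-5 + Z}{-1 + Z}$ ($H{\left(Z \right)} = -3 + \frac{Z - 5}{-1 + Z} = -3 + \frac{-5 + Z}{-1 + Z}$)
$2 H{\left(-4 \right)} P \left(-154\right) = 2 \frac{2 \left(-1 - -4\right)}{-1 - 4} \cdot 77 \left(-154\right) = 2 \frac{2 \left(-1 + 4\right)}{-5} \cdot 77 \left(-154\right) = 2 \cdot 2 \left(- \frac{1}{5}\right) 3 \cdot 77 \left(-154\right) = 2 \left(- \frac{6}{5}\right) 77 \left(-154\right) = \left(- \frac{12}{5}\right) 77 \left(-154\right) = \left(- \frac{924}{5}\right) \left(-154\right) = \frac{142296}{5}$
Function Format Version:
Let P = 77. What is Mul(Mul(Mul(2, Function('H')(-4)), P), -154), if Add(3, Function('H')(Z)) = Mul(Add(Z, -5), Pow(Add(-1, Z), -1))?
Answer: Rational(142296, 5) ≈ 28459.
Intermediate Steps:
Function('H')(Z) = Add(-3, Mul(Pow(Add(-1, Z), -1), Add(-5, Z))) (Function('H')(Z) = Add(-3, Mul(Add(Z, -5), Pow(Add(-1, Z), -1))) = Add(-3, Mul(Add(-5, Z), Pow(Add(-1, Z), -1))) = Add(-3, Mul(Pow(Add(-1, Z), -1), Add(-5, Z))))
Mul(Mul(Mul(2, Function('H')(-4)), P), -154) = Mul(Mul(Mul(2, Mul(2, Pow(Add(-1, -4), -1), Add(-1, Mul(-1, -4)))), 77), -154) = Mul(Mul(Mul(2, Mul(2, Pow(-5, -1), Add(-1, 4))), 77), -154) = Mul(Mul(Mul(2, Mul(2, Rational(-1, 5), 3)), 77), -154) = Mul(Mul(Mul(2, Rational(-6, 5)), 77), -154) = Mul(Mul(Rational(-12, 5), 77), -154) = Mul(Rational(-924, 5), -154) = Rational(142296, 5)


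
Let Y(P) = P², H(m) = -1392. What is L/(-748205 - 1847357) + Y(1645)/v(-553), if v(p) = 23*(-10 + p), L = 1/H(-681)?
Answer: -9776928680168651/46785025814496 ≈ -208.98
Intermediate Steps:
L = -1/1392 (L = 1/(-1392) = -1/1392 ≈ -0.00071839)
v(p) = -230 + 23*p
L/(-748205 - 1847357) + Y(1645)/v(-553) = -1/(1392*(-748205 - 1847357)) + 1645²/(-230 + 23*(-553)) = -1/1392/(-2595562) + 2706025/(-230 - 12719) = -1/1392*(-1/2595562) + 2706025/(-12949) = 1/3613022304 + 2706025*(-1/12949) = 1/3613022304 - 2706025/12949 = -9776928680168651/46785025814496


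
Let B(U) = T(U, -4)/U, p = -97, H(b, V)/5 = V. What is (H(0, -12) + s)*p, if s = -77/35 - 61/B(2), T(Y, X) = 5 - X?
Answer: 330673/45 ≈ 7348.3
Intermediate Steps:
H(b, V) = 5*V
B(U) = 9/U (B(U) = (5 - 1*(-4))/U = (5 + 4)/U = 9/U)
s = -709/45 (s = -77/35 - 61/(9/2) = -77*1/35 - 61/(9*(½)) = -11/5 - 61/9/2 = -11/5 - 61*2/9 = -11/5 - 122/9 = -709/45 ≈ -15.756)
(H(0, -12) + s)*p = (5*(-12) - 709/45)*(-97) = (-60 - 709/45)*(-97) = -3409/45*(-97) = 330673/45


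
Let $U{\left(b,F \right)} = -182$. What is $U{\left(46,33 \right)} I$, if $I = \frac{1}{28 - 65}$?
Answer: $\frac{182}{37} \approx 4.9189$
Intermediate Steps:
$I = - \frac{1}{37}$ ($I = \frac{1}{-37} = - \frac{1}{37} \approx -0.027027$)
$U{\left(46,33 \right)} I = \left(-182\right) \left(- \frac{1}{37}\right) = \frac{182}{37}$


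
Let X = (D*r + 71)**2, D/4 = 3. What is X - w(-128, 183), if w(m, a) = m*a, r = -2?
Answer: 25633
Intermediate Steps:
D = 12 (D = 4*3 = 12)
w(m, a) = a*m
X = 2209 (X = (12*(-2) + 71)**2 = (-24 + 71)**2 = 47**2 = 2209)
X - w(-128, 183) = 2209 - 183*(-128) = 2209 - 1*(-23424) = 2209 + 23424 = 25633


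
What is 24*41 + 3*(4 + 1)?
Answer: 999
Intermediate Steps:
24*41 + 3*(4 + 1) = 984 + 3*5 = 984 + 15 = 999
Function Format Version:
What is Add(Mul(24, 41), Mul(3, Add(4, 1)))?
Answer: 999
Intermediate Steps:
Add(Mul(24, 41), Mul(3, Add(4, 1))) = Add(984, Mul(3, 5)) = Add(984, 15) = 999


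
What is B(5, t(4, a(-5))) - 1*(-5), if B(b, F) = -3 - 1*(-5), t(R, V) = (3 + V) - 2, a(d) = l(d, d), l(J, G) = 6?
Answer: 7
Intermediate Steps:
a(d) = 6
t(R, V) = 1 + V
B(b, F) = 2 (B(b, F) = -3 + 5 = 2)
B(5, t(4, a(-5))) - 1*(-5) = 2 - 1*(-5) = 2 + 5 = 7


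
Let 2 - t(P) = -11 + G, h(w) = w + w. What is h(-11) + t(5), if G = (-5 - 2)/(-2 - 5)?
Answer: -10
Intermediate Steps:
h(w) = 2*w
G = 1 (G = -7/(-7) = -7*(-1/7) = 1)
t(P) = 12 (t(P) = 2 - (-11 + 1) = 2 - 1*(-10) = 2 + 10 = 12)
h(-11) + t(5) = 2*(-11) + 12 = -22 + 12 = -10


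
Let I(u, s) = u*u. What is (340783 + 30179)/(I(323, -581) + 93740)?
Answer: 123654/66023 ≈ 1.8729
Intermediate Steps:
I(u, s) = u²
(340783 + 30179)/(I(323, -581) + 93740) = (340783 + 30179)/(323² + 93740) = 370962/(104329 + 93740) = 370962/198069 = 370962*(1/198069) = 123654/66023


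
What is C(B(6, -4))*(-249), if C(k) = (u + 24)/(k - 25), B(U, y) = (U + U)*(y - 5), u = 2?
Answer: 6474/133 ≈ 48.677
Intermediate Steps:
B(U, y) = 2*U*(-5 + y) (B(U, y) = (2*U)*(-5 + y) = 2*U*(-5 + y))
C(k) = 26/(-25 + k) (C(k) = (2 + 24)/(k - 25) = 26/(-25 + k))
C(B(6, -4))*(-249) = (26/(-25 + 2*6*(-5 - 4)))*(-249) = (26/(-25 + 2*6*(-9)))*(-249) = (26/(-25 - 108))*(-249) = (26/(-133))*(-249) = (26*(-1/133))*(-249) = -26/133*(-249) = 6474/133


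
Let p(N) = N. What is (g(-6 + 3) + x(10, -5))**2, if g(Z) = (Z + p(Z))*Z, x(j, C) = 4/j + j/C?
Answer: 6724/25 ≈ 268.96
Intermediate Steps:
g(Z) = 2*Z**2 (g(Z) = (Z + Z)*Z = (2*Z)*Z = 2*Z**2)
(g(-6 + 3) + x(10, -5))**2 = (2*(-6 + 3)**2 + (4/10 + 10/(-5)))**2 = (2*(-3)**2 + (4*(1/10) + 10*(-1/5)))**2 = (2*9 + (2/5 - 2))**2 = (18 - 8/5)**2 = (82/5)**2 = 6724/25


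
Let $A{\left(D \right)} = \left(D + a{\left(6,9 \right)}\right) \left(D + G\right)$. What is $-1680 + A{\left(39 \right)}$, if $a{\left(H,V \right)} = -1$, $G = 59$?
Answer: $2044$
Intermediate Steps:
$A{\left(D \right)} = \left(-1 + D\right) \left(59 + D\right)$ ($A{\left(D \right)} = \left(D - 1\right) \left(D + 59\right) = \left(-1 + D\right) \left(59 + D\right)$)
$-1680 + A{\left(39 \right)} = -1680 + \left(-59 + 39^{2} + 58 \cdot 39\right) = -1680 + \left(-59 + 1521 + 2262\right) = -1680 + 3724 = 2044$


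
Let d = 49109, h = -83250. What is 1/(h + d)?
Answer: -1/34141 ≈ -2.9290e-5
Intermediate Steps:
1/(h + d) = 1/(-83250 + 49109) = 1/(-34141) = -1/34141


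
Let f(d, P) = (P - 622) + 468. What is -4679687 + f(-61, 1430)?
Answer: -4678411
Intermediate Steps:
f(d, P) = -154 + P (f(d, P) = (-622 + P) + 468 = -154 + P)
-4679687 + f(-61, 1430) = -4679687 + (-154 + 1430) = -4679687 + 1276 = -4678411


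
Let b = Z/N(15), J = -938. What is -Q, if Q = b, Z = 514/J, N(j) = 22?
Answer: 257/10318 ≈ 0.024908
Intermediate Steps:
Z = -257/469 (Z = 514/(-938) = 514*(-1/938) = -257/469 ≈ -0.54797)
b = -257/10318 (b = -257/469/22 = -257/469*1/22 = -257/10318 ≈ -0.024908)
Q = -257/10318 ≈ -0.024908
-Q = -1*(-257/10318) = 257/10318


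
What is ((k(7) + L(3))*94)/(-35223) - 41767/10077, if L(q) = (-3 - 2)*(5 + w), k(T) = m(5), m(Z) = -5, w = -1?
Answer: -160830899/39438019 ≈ -4.0781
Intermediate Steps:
k(T) = -5
L(q) = -20 (L(q) = (-3 - 2)*(5 - 1) = -5*4 = -20)
((k(7) + L(3))*94)/(-35223) - 41767/10077 = ((-5 - 20)*94)/(-35223) - 41767/10077 = -25*94*(-1/35223) - 41767*1/10077 = -2350*(-1/35223) - 41767/10077 = 2350/35223 - 41767/10077 = -160830899/39438019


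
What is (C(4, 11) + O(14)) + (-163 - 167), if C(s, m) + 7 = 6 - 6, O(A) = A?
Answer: -323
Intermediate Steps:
C(s, m) = -7 (C(s, m) = -7 + (6 - 6) = -7 + 0 = -7)
(C(4, 11) + O(14)) + (-163 - 167) = (-7 + 14) + (-163 - 167) = 7 - 330 = -323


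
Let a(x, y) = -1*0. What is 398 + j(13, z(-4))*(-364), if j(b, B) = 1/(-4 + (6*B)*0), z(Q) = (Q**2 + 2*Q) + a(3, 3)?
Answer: 489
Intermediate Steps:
a(x, y) = 0
z(Q) = Q**2 + 2*Q (z(Q) = (Q**2 + 2*Q) + 0 = Q**2 + 2*Q)
j(b, B) = -1/4 (j(b, B) = 1/(-4 + 0) = 1/(-4) = -1/4)
398 + j(13, z(-4))*(-364) = 398 - 1/4*(-364) = 398 + 91 = 489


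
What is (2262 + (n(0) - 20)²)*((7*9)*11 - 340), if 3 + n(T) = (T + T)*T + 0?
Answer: 985223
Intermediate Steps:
n(T) = -3 + 2*T² (n(T) = -3 + ((T + T)*T + 0) = -3 + ((2*T)*T + 0) = -3 + (2*T² + 0) = -3 + 2*T²)
(2262 + (n(0) - 20)²)*((7*9)*11 - 340) = (2262 + ((-3 + 2*0²) - 20)²)*((7*9)*11 - 340) = (2262 + ((-3 + 2*0) - 20)²)*(63*11 - 340) = (2262 + ((-3 + 0) - 20)²)*(693 - 340) = (2262 + (-3 - 20)²)*353 = (2262 + (-23)²)*353 = (2262 + 529)*353 = 2791*353 = 985223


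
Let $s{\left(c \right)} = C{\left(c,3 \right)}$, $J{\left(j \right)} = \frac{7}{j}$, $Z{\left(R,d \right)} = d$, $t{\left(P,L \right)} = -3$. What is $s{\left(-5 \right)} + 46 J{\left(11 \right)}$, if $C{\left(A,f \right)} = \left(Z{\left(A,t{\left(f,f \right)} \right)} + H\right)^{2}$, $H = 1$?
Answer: $\frac{366}{11} \approx 33.273$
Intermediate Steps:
$C{\left(A,f \right)} = 4$ ($C{\left(A,f \right)} = \left(-3 + 1\right)^{2} = \left(-2\right)^{2} = 4$)
$s{\left(c \right)} = 4$
$s{\left(-5 \right)} + 46 J{\left(11 \right)} = 4 + 46 \cdot \frac{7}{11} = 4 + \frac{322}{11} = \frac{366}{11}$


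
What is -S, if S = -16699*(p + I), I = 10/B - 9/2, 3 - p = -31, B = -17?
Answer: 16415117/34 ≈ 4.8280e+5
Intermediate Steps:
p = 34 (p = 3 - 1*(-31) = 3 + 31 = 34)
I = -173/34 (I = 10/(-17) - 9/2 = 10*(-1/17) - 9*1/2 = -10/17 - 9/2 = -173/34 ≈ -5.0882)
S = -16415117/34 (S = -16699*(34 - 173/34) = -16699*983/34 = -16415117/34 ≈ -4.8280e+5)
-S = -1*(-16415117/34) = 16415117/34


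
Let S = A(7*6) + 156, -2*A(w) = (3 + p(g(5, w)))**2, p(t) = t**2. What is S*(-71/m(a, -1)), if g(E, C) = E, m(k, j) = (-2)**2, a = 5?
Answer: 4189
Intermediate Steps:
m(k, j) = 4
A(w) = -392 (A(w) = -(3 + 5**2)**2/2 = -(3 + 25)**2/2 = -1/2*28**2 = -1/2*784 = -392)
S = -236 (S = -392 + 156 = -236)
S*(-71/m(a, -1)) = -(-16756)/4 = -236*(-71/4) = 4189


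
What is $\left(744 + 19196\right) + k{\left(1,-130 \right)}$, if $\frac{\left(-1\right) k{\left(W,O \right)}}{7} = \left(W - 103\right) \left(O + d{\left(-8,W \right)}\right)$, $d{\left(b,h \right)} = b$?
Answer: $-78592$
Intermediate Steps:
$k{\left(W,O \right)} = - 7 \left(-103 + W\right) \left(-8 + O\right)$ ($k{\left(W,O \right)} = - 7 \left(W - 103\right) \left(O - 8\right) = - 7 \left(-103 + W\right) \left(-8 + O\right)$)
$\left(744 + 19196\right) + k{\left(1,-130 \right)} = \left(744 + 19196\right) + \left(-5768 + 56 \cdot 1 + 721 \left(-130\right) - \left(-910\right) 1\right) = 19940 + \left(-5768 + 56 - 93730 + 910\right) = 19940 - 98532 = -78592$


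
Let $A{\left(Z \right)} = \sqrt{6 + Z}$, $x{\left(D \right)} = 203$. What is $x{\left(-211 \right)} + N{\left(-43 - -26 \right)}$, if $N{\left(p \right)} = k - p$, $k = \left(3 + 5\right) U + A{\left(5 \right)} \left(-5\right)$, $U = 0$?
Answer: $220 - 5 \sqrt{11} \approx 203.42$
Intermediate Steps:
$k = - 5 \sqrt{11}$ ($k = \left(3 + 5\right) 0 + \sqrt{6 + 5} \left(-5\right) = 8 \cdot 0 + \sqrt{11} \left(-5\right) = 0 - 5 \sqrt{11} = - 5 \sqrt{11} \approx -16.583$)
$N{\left(p \right)} = - p - 5 \sqrt{11}$ ($N{\left(p \right)} = - 5 \sqrt{11} - p = - p - 5 \sqrt{11}$)
$x{\left(-211 \right)} + N{\left(-43 - -26 \right)} = 203 - \left(-43 + 26 + 5 \sqrt{11}\right) = 203 - \left(-17 + 5 \sqrt{11}\right) = 203 + \left(17 - 5 \sqrt{11}\right) = 220 - 5 \sqrt{11}$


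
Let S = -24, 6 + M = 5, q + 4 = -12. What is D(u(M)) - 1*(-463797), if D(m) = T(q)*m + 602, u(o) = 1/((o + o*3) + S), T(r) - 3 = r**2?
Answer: 1857559/4 ≈ 4.6439e+5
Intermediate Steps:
q = -16 (q = -4 - 12 = -16)
M = -1 (M = -6 + 5 = -1)
T(r) = 3 + r**2
u(o) = 1/(-24 + 4*o) (u(o) = 1/((o + o*3) - 24) = 1/((o + 3*o) - 24) = 1/(4*o - 24) = 1/(-24 + 4*o))
D(m) = 602 + 259*m (D(m) = (3 + (-16)**2)*m + 602 = (3 + 256)*m + 602 = 259*m + 602 = 602 + 259*m)
D(u(M)) - 1*(-463797) = (602 + 259*(1/(4*(-6 - 1)))) - 1*(-463797) = (602 + 259*((1/4)/(-7))) + 463797 = (602 + 259*((1/4)*(-1/7))) + 463797 = (602 + 259*(-1/28)) + 463797 = (602 - 37/4) + 463797 = 2371/4 + 463797 = 1857559/4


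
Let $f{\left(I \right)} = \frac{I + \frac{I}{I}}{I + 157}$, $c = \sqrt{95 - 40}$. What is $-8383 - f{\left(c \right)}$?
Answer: $- \frac{34361934}{4099} - \frac{26 \sqrt{55}}{4099} \approx -8383.0$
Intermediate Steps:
$c = \sqrt{55} \approx 7.4162$
$f{\left(I \right)} = \frac{1 + I}{157 + I}$ ($f{\left(I \right)} = \frac{I + 1}{157 + I} = \frac{1 + I}{157 + I}$)
$-8383 - f{\left(c \right)} = -8383 - \frac{1 + \sqrt{55}}{157 + \sqrt{55}}$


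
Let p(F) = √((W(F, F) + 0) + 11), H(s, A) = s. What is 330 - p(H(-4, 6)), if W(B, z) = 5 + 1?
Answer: 330 - √17 ≈ 325.88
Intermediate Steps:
W(B, z) = 6
p(F) = √17 (p(F) = √((6 + 0) + 11) = √(6 + 11) = √17)
330 - p(H(-4, 6)) = 330 - √17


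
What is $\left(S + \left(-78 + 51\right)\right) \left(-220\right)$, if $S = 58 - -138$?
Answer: $-37180$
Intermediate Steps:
$S = 196$ ($S = 58 + 138 = 196$)
$\left(S + \left(-78 + 51\right)\right) \left(-220\right) = \left(196 + \left(-78 + 51\right)\right) \left(-220\right) = \left(196 - 27\right) \left(-220\right) = 169 \left(-220\right) = -37180$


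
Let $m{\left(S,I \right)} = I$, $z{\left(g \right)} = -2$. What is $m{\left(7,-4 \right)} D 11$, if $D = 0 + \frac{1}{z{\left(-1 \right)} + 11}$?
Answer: $- \frac{44}{9} \approx -4.8889$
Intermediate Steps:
$D = \frac{1}{9}$ ($D = 0 + \frac{1}{-2 + 11} = 0 + \frac{1}{9} = \frac{1}{9} \approx 0.11111$)
$m{\left(7,-4 \right)} D 11 = \left(-4\right) \frac{1}{9} \cdot 11 = \left(- \frac{4}{9}\right) 11 = - \frac{44}{9}$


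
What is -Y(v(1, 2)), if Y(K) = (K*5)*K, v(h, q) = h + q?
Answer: -45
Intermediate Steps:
Y(K) = 5*K² (Y(K) = (5*K)*K = 5*K²)
-Y(v(1, 2)) = -5*(1 + 2)² = -5*3² = -5*9 = -1*45 = -45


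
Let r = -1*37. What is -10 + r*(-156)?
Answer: 5762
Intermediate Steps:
r = -37
-10 + r*(-156) = -10 - 37*(-156) = -10 + 5772 = 5762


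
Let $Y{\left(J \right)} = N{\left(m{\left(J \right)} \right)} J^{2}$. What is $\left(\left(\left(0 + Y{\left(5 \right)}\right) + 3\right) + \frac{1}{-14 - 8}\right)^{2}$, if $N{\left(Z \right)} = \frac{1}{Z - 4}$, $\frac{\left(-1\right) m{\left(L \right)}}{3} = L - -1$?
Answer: $\frac{400}{121} \approx 3.3058$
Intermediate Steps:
$m{\left(L \right)} = -3 - 3 L$ ($m{\left(L \right)} = - 3 \left(L - -1\right) = - 3 \left(L + 1\right) = - 3 \left(1 + L\right) = -3 - 3 L$)
$N{\left(Z \right)} = \frac{1}{-4 + Z}$
$Y{\left(J \right)} = \frac{J^{2}}{-7 - 3 J}$ ($Y{\left(J \right)} = \frac{J^{2}}{-4 - \left(3 + 3 J\right)} = \frac{J^{2}}{-7 - 3 J}$)
$\left(\left(\left(0 + Y{\left(5 \right)}\right) + 3\right) + \frac{1}{-14 - 8}\right)^{2} = \left(\left(\left(0 - \frac{5^{2}}{7 + 3 \cdot 5}\right) + 3\right) + \frac{1}{-14 - 8}\right)^{2} = \left(\left(\left(0 - \frac{25}{7 + 15}\right) + 3\right) + \frac{1}{-22}\right)^{2} = \left(\left(\left(0 - \frac{25}{22}\right) + 3\right) - \frac{1}{22}\right)^{2} = \left(\left(- \frac{25}{22} + 3\right) - \frac{1}{22}\right)^{2} = \left(\frac{41}{22} - \frac{1}{22}\right)^{2} = \left(\frac{20}{11}\right)^{2} = \frac{400}{121}$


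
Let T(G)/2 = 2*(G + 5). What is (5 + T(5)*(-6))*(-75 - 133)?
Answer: 48880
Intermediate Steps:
T(G) = 20 + 4*G (T(G) = 2*(2*(G + 5)) = 2*(2*(5 + G)) = 2*(10 + 2*G) = 20 + 4*G)
(5 + T(5)*(-6))*(-75 - 133) = (5 + (20 + 4*5)*(-6))*(-75 - 133) = (5 + (20 + 20)*(-6))*(-208) = (5 + 40*(-6))*(-208) = (5 - 240)*(-208) = -235*(-208) = 48880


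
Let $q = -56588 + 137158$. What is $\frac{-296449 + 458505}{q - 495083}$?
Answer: $- \frac{162056}{414513} \approx -0.39095$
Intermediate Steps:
$q = 80570$
$\frac{-296449 + 458505}{q - 495083} = \frac{-296449 + 458505}{80570 - 495083} = \frac{162056}{-414513} = 162056 \left(- \frac{1}{414513}\right) = - \frac{162056}{414513}$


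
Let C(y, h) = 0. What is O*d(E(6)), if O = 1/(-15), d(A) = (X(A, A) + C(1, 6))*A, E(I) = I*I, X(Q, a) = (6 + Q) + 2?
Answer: -528/5 ≈ -105.60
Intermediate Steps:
X(Q, a) = 8 + Q
E(I) = I²
d(A) = A*(8 + A) (d(A) = ((8 + A) + 0)*A = (8 + A)*A = A*(8 + A))
O = -1/15 ≈ -0.066667
O*d(E(6)) = -6²*(8 + 6²)/15 = -12*(8 + 36)/5 = -12*44/5 = -1/15*1584 = -528/5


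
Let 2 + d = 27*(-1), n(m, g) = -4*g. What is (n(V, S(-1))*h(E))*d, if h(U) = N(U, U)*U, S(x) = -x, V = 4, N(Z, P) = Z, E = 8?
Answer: 7424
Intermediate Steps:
d = -29 (d = -2 + 27*(-1) = -2 - 27 = -29)
h(U) = U² (h(U) = U*U = U²)
(n(V, S(-1))*h(E))*d = (-(-4)*(-1)*8²)*(-29) = (-4*1*64)*(-29) = -4*64*(-29) = -256*(-29) = 7424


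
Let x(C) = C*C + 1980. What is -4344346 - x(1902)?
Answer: -7963930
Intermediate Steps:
x(C) = 1980 + C² (x(C) = C² + 1980 = 1980 + C²)
-4344346 - x(1902) = -4344346 - (1980 + 1902²) = -4344346 - (1980 + 3617604) = -4344346 - 1*3619584 = -4344346 - 3619584 = -7963930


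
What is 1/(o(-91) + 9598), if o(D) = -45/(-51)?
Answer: 17/163181 ≈ 0.00010418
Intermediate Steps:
o(D) = 15/17 (o(D) = -45*(-1/51) = 15/17)
1/(o(-91) + 9598) = 1/(15/17 + 9598) = 1/(163181/17) = 17/163181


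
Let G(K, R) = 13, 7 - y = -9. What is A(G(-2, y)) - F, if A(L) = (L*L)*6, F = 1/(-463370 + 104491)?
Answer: 363903307/358879 ≈ 1014.0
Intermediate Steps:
y = 16 (y = 7 - 1*(-9) = 7 + 9 = 16)
F = -1/358879 (F = 1/(-358879) = -1/358879 ≈ -2.7865e-6)
A(L) = 6*L**2 (A(L) = L**2*6 = 6*L**2)
A(G(-2, y)) - F = 6*13**2 - 1*(-1/358879) = 6*169 + 1/358879 = 1014 + 1/358879 = 363903307/358879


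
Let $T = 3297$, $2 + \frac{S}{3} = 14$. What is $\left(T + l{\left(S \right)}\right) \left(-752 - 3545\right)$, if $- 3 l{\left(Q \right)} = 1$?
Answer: $- \frac{42497330}{3} \approx -1.4166 \cdot 10^{7}$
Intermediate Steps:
$S = 36$ ($S = -6 + 3 \cdot 14 = -6 + 42 = 36$)
$l{\left(Q \right)} = - \frac{1}{3}$ ($l{\left(Q \right)} = \left(- \frac{1}{3}\right) 1 = - \frac{1}{3}$)
$\left(T + l{\left(S \right)}\right) \left(-752 - 3545\right) = \left(3297 - \frac{1}{3}\right) \left(-752 - 3545\right) = \frac{9890}{3} \left(-4297\right) = - \frac{42497330}{3}$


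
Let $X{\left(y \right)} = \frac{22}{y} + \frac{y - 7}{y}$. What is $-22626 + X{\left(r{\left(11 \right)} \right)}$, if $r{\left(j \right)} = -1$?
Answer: $-22640$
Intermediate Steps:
$X{\left(y \right)} = \frac{22}{y} + \frac{-7 + y}{y}$
$-22626 + X{\left(r{\left(11 \right)} \right)} = -22626 + \frac{15 - 1}{-1} = -22626 - 14 = -22640$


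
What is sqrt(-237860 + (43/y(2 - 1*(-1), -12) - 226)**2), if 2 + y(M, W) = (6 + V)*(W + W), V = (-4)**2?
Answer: 13*I*sqrt(310398359)/530 ≈ 432.14*I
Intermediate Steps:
V = 16
y(M, W) = -2 + 44*W (y(M, W) = -2 + (6 + 16)*(W + W) = -2 + 22*(2*W) = -2 + 44*W)
sqrt(-237860 + (43/y(2 - 1*(-1), -12) - 226)**2) = sqrt(-237860 + (43/(-2 + 44*(-12)) - 226)**2) = sqrt(-237860 + (43/(-2 - 528) - 226)**2) = sqrt(-237860 + (43/(-530) - 226)**2) = sqrt(-237860 + (43*(-1/530) - 226)**2) = sqrt(-237860 + (-43/530 - 226)**2) = sqrt(-237860 + (-119823/530)**2) = sqrt(-237860 + 14357551329/280900) = sqrt(-52457322671/280900) = 13*I*sqrt(310398359)/530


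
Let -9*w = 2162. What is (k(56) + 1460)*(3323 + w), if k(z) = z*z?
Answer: 42505340/3 ≈ 1.4168e+7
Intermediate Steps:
w = -2162/9 (w = -⅑*2162 = -2162/9 ≈ -240.22)
k(z) = z²
(k(56) + 1460)*(3323 + w) = (56² + 1460)*(3323 - 2162/9) = (3136 + 1460)*(27745/9) = 4596*(27745/9) = 42505340/3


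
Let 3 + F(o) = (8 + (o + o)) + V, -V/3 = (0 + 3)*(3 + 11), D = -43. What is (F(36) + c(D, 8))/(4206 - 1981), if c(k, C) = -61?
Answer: -22/445 ≈ -0.049438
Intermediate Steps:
V = -126 (V = -3*(0 + 3)*(3 + 11) = -9*14 = -3*42 = -126)
F(o) = -121 + 2*o (F(o) = -3 + ((8 + (o + o)) - 126) = -3 + ((8 + 2*o) - 126) = -3 + (-118 + 2*o) = -121 + 2*o)
(F(36) + c(D, 8))/(4206 - 1981) = ((-121 + 2*36) - 61)/(4206 - 1981) = ((-121 + 72) - 61)/2225 = (-49 - 61)*(1/2225) = -110*1/2225 = -22/445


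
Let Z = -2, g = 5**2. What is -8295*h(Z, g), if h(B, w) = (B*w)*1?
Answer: 414750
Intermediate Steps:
g = 25
h(B, w) = B*w
-8295*h(Z, g) = -(-16590)*25 = -8295*(-50) = 414750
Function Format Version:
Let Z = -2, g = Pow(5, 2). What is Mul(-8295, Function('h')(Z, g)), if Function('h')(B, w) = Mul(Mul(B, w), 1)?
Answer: 414750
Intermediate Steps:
g = 25
Function('h')(B, w) = Mul(B, w)
Mul(-8295, Function('h')(Z, g)) = Mul(-8295, Mul(-2, 25)) = Mul(-8295, -50) = 414750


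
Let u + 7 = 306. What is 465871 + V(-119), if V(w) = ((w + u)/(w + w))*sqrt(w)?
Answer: 465871 - 90*I*sqrt(119)/119 ≈ 4.6587e+5 - 8.2503*I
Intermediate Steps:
u = 299 (u = -7 + 306 = 299)
V(w) = (299 + w)/(2*sqrt(w)) (V(w) = ((w + 299)/(w + w))*sqrt(w) = ((299 + w)/((2*w)))*sqrt(w) = ((299 + w)*(1/(2*w)))*sqrt(w) = ((299 + w)/(2*w))*sqrt(w) = (299 + w)/(2*sqrt(w)))
465871 + V(-119) = 465871 + (299 - 119)/(2*sqrt(-119)) = 465871 + (1/2)*(-I*sqrt(119)/119)*180 = 465871 - 90*I*sqrt(119)/119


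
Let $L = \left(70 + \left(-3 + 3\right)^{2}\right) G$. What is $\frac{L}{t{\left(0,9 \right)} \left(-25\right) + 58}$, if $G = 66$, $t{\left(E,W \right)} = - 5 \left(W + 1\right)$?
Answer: $\frac{385}{109} \approx 3.5321$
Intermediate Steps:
$t{\left(E,W \right)} = -5 - 5 W$ ($t{\left(E,W \right)} = - 5 \left(1 + W\right) = -5 - 5 W$)
$L = 4620$ ($L = \left(70 + \left(-3 + 3\right)^{2}\right) 66 = \left(70 + 0^{2}\right) 66 = \left(70 + 0\right) 66 = 70 \cdot 66 = 4620$)
$\frac{L}{t{\left(0,9 \right)} \left(-25\right) + 58} = \frac{4620}{\left(-5 - 45\right) \left(-25\right) + 58} = \frac{4620}{\left(-50\right) \left(-25\right) + 58} = \frac{4620}{1250 + 58} = \frac{4620}{1308} = 4620 \cdot \frac{1}{1308} = \frac{385}{109}$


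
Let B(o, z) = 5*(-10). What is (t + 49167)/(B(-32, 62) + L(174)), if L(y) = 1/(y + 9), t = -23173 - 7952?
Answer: -3301686/9149 ≈ -360.88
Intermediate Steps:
B(o, z) = -50
t = -31125
L(y) = 1/(9 + y)
(t + 49167)/(B(-32, 62) + L(174)) = (-31125 + 49167)/(-50 + 1/(9 + 174)) = 18042/(-50 + 1/183) = 18042/(-9149/183) = 18042*(-183/9149) = -3301686/9149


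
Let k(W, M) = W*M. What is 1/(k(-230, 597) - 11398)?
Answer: -1/148708 ≈ -6.7246e-6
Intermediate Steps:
k(W, M) = M*W
1/(k(-230, 597) - 11398) = 1/(597*(-230) - 11398) = 1/(-137310 - 11398) = 1/(-148708) = -1/148708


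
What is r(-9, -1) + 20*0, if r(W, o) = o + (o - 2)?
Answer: -4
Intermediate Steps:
r(W, o) = -2 + 2*o (r(W, o) = o + (-2 + o) = -2 + 2*o)
r(-9, -1) + 20*0 = (-2 + 2*(-1)) + 20*0 = (-2 - 2) + 0 = -4 + 0 = -4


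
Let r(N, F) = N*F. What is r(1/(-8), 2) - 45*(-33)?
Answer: 5939/4 ≈ 1484.8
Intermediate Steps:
r(N, F) = F*N
r(1/(-8), 2) - 45*(-33) = 2/(-8) - 45*(-33) = 2*(-⅛) + 1485 = -¼ + 1485 = 5939/4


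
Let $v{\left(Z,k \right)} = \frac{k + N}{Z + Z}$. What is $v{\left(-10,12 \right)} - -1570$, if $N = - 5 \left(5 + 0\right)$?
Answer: $\frac{31413}{20} \approx 1570.7$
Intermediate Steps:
$N = -25$ ($N = \left(-5\right) 5 = -25$)
$v{\left(Z,k \right)} = \frac{-25 + k}{2 Z}$ ($v{\left(Z,k \right)} = \frac{k - 25}{Z + Z} = \frac{-25 + k}{2 Z}$)
$v{\left(-10,12 \right)} - -1570 = \frac{-25 + 12}{2 \left(-10\right)} - -1570 = \frac{1}{2} \left(- \frac{1}{10}\right) \left(-13\right) + 1570 = \frac{13}{20} + 1570 = \frac{31413}{20}$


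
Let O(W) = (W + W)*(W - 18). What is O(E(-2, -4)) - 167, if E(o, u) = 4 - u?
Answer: -327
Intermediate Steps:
O(W) = 2*W*(-18 + W) (O(W) = (2*W)*(-18 + W) = 2*W*(-18 + W))
O(E(-2, -4)) - 167 = 2*(4 - 1*(-4))*(-18 + (4 - 1*(-4))) - 167 = 2*(4 + 4)*(-18 + (4 + 4)) - 167 = 2*8*(-18 + 8) - 167 = 2*8*(-10) - 167 = -160 - 167 = -327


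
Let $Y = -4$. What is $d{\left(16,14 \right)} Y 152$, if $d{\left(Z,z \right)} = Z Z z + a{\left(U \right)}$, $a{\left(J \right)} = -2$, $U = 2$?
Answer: $-2177856$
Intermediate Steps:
$d{\left(Z,z \right)} = -2 + z Z^{2}$ ($d{\left(Z,z \right)} = Z Z z - 2 = Z^{2} z - 2 = z Z^{2} - 2 = -2 + z Z^{2}$)
$d{\left(16,14 \right)} Y 152 = \left(-2 + 14 \cdot 16^{2}\right) \left(-4\right) 152 = \left(-2 + 14 \cdot 256\right) \left(-4\right) 152 = \left(-2 + 3584\right) \left(-4\right) 152 = 3582 \left(-4\right) 152 = \left(-14328\right) 152 = -2177856$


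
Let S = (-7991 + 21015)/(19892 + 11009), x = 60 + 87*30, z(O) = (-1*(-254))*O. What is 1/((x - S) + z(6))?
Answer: 30901/129585770 ≈ 0.00023846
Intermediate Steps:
z(O) = 254*O
x = 2670 (x = 60 + 2610 = 2670)
S = 13024/30901 ≈ 0.42147
1/((x - S) + z(6)) = 1/((2670 - 1*13024/30901) + 254*6) = 1/((2670 - 13024/30901) + 1524) = 1/(82492646/30901 + 1524) = 1/(129585770/30901) = 30901/129585770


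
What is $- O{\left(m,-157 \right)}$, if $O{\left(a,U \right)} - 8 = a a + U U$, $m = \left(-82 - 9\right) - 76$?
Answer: $-52546$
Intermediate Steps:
$m = -167$ ($m = -91 - 76 = -167$)
$O{\left(a,U \right)} = 8 + U^{2} + a^{2}$ ($O{\left(a,U \right)} = 8 + \left(a a + U U\right) = 8 + \left(a^{2} + U^{2}\right) = 8 + \left(U^{2} + a^{2}\right) = 8 + U^{2} + a^{2}$)
$- O{\left(m,-157 \right)} = - (8 + \left(-157\right)^{2} + \left(-167\right)^{2}) = - (8 + 24649 + 27889) = \left(-1\right) 52546 = -52546$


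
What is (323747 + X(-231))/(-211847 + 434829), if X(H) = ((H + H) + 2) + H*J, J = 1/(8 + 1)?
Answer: 484892/334473 ≈ 1.4497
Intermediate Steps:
J = 1/9 ≈ 0.11111
X(H) = 2 + 19*H/9 (X(H) = ((H + H) + 2) + H*(1/9) = (2*H + 2) + H/9 = (2 + 2*H) + H/9 = 2 + 19*H/9)
(323747 + X(-231))/(-211847 + 434829) = (323747 + (2 + (19/9)*(-231)))/(-211847 + 434829) = (323747 + (2 - 1463/3))/222982 = (323747 - 1457/3)*(1/222982) = (969784/3)*(1/222982) = 484892/334473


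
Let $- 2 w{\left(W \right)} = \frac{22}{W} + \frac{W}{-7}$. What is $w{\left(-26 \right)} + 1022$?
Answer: $\frac{185743}{182} \approx 1020.6$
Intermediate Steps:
$w{\left(W \right)} = - \frac{11}{W} + \frac{W}{14}$ ($w{\left(W \right)} = - \frac{\frac{22}{W} + \frac{W}{-7}}{2} = - \frac{\frac{22}{W} + W \left(- \frac{1}{7}\right)}{2} = - \frac{\frac{22}{W} - \frac{W}{7}}{2} = - \frac{11}{W} + \frac{W}{14}$)
$w{\left(-26 \right)} + 1022 = \left(- \frac{11}{-26} + \frac{1}{14} \left(-26\right)\right) + 1022 = \left(\left(-11\right) \left(- \frac{1}{26}\right) - \frac{13}{7}\right) + 1022 = \left(\frac{11}{26} - \frac{13}{7}\right) + 1022 = - \frac{261}{182} + 1022 = \frac{185743}{182}$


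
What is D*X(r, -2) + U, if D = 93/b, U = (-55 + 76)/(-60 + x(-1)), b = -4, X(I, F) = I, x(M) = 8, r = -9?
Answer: 2715/13 ≈ 208.85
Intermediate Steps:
U = -21/52 (U = (-55 + 76)/(-60 + 8) = 21/(-52) = 21*(-1/52) = -21/52 ≈ -0.40385)
D = -93/4 (D = 93/(-4) = 93*(-¼) = -93/4 ≈ -23.250)
D*X(r, -2) + U = -93/4*(-9) - 21/52 = 837/4 - 21/52 = 2715/13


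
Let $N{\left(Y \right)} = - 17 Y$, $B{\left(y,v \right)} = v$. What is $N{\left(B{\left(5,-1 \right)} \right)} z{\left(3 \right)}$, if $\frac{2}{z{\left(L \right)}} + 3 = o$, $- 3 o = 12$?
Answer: $- \frac{34}{7} \approx -4.8571$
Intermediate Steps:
$o = -4$ ($o = \left(- \frac{1}{3}\right) 12 = -4$)
$z{\left(L \right)} = - \frac{2}{7}$ ($z{\left(L \right)} = \frac{2}{-3 - 4} = \frac{2}{-7} = 2 \left(- \frac{1}{7}\right) = - \frac{2}{7}$)
$N{\left(B{\left(5,-1 \right)} \right)} z{\left(3 \right)} = \left(-17\right) \left(-1\right) \left(- \frac{2}{7}\right) = 17 \left(- \frac{2}{7}\right) = - \frac{34}{7}$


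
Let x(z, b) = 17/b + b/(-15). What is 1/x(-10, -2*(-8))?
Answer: -240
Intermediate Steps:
x(z, b) = 17/b - b/15 (x(z, b) = 17/b + b*(-1/15) = 17/b - b/15)
1/x(-10, -2*(-8)) = 1/(17/((-2*(-8))) - (-2)*(-8)/15) = 1/(17/16 - 1/15*16) = 1/(17*(1/16) - 16/15) = 1/(17/16 - 16/15) = 1/(-1/240) = -240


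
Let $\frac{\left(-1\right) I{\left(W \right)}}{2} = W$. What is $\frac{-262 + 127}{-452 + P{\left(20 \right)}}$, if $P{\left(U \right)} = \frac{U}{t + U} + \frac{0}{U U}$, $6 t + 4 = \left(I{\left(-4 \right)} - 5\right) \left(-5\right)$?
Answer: $\frac{13635}{45532} \approx 0.29946$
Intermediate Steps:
$I{\left(W \right)} = - 2 W$
$t = - \frac{19}{6}$ ($t = - \frac{2}{3} + \frac{\left(\left(-2\right) \left(-4\right) - 5\right) \left(-5\right)}{6} = - \frac{2}{3} + \frac{\left(8 - 5\right) \left(-5\right)}{6} = - \frac{2}{3} + \frac{3 \left(-5\right)}{6} = - \frac{2}{3} + \frac{1}{6} \left(-15\right) = - \frac{2}{3} - \frac{5}{2} = - \frac{19}{6} \approx -3.1667$)
$P{\left(U \right)} = \frac{U}{- \frac{19}{6} + U}$ ($P{\left(U \right)} = \frac{U}{- \frac{19}{6} + U} + \frac{0}{U U} = \frac{U}{- \frac{19}{6} + U} + \frac{0}{U^{2}} = \frac{U}{- \frac{19}{6} + U} + 0 = \frac{U}{- \frac{19}{6} + U}$)
$\frac{-262 + 127}{-452 + P{\left(20 \right)}} = \frac{-262 + 127}{-452 + 6 \cdot 20 \frac{1}{-19 + 6 \cdot 20}} = - \frac{135}{-452 + 6 \cdot 20 \frac{1}{-19 + 120}} = - \frac{135}{-452 + 6 \cdot 20 \cdot \frac{1}{101}} = - \frac{135}{-452 + \frac{120}{101}} = - \frac{135}{- \frac{45532}{101}} = \left(-135\right) \left(- \frac{101}{45532}\right) = \frac{13635}{45532}$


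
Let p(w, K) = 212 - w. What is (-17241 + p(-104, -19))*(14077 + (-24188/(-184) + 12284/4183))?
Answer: -46281883878175/192418 ≈ -2.4053e+8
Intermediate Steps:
(-17241 + p(-104, -19))*(14077 + (-24188/(-184) + 12284/4183)) = (-17241 + (212 - 1*(-104)))*(14077 + (-24188/(-184) + 12284/4183)) = (-17241 + (212 + 104))*(14077 + (-24188*(-1/184) + 12284*(1/4183))) = (-17241 + 316)*(14077 + (6047/46 + 12284/4183)) = -16925*(14077 + 25859665/192418) = -16925*2734527851/192418 = -46281883878175/192418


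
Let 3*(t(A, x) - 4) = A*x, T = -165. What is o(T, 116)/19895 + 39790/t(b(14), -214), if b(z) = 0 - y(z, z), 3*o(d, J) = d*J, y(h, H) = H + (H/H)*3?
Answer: 47031583/1452335 ≈ 32.383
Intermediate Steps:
y(h, H) = 3 + H (y(h, H) = H + 1*3 = H + 3 = 3 + H)
o(d, J) = J*d/3 (o(d, J) = (d*J)/3 = (J*d)/3 = J*d/3)
b(z) = -3 - z (b(z) = 0 - (3 + z) = 0 + (-3 - z) = -3 - z)
t(A, x) = 4 + A*x/3 (t(A, x) = 4 + (A*x)/3 = 4 + A*x/3)
o(T, 116)/19895 + 39790/t(b(14), -214) = ((⅓)*116*(-165))/19895 + 39790/(4 + (⅓)*(-3 - 1*14)*(-214)) = -6380*1/19895 + 39790/(4 + (⅓)*(-3 - 14)*(-214)) = -1276/3979 + 39790/(4 + (⅓)*(-17)*(-214)) = -1276/3979 + 39790/(4 + 3638/3) = -1276/3979 + 39790/(3650/3) = -1276/3979 + 39790*(3/3650) = -1276/3979 + 11937/365 = 47031583/1452335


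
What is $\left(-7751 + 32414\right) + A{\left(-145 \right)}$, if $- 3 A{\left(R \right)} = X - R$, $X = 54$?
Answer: $\frac{73790}{3} \approx 24597.0$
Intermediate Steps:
$A{\left(R \right)} = -18 + \frac{R}{3}$ ($A{\left(R \right)} = - \frac{54 - R}{3} = -18 + \frac{R}{3}$)
$\left(-7751 + 32414\right) + A{\left(-145 \right)} = \left(-7751 + 32414\right) + \left(-18 + \frac{1}{3} \left(-145\right)\right) = 24663 - \frac{199}{3} = \frac{73790}{3}$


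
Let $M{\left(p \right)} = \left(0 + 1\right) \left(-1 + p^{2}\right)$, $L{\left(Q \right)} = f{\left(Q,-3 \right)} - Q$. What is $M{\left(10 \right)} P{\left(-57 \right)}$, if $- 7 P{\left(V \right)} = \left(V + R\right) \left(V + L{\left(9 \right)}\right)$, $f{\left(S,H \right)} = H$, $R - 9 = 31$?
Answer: $- \frac{116127}{7} \approx -16590.0$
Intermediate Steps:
$R = 40$ ($R = 9 + 31 = 40$)
$L{\left(Q \right)} = -3 - Q$
$M{\left(p \right)} = -1 + p^{2}$ ($M{\left(p \right)} = 1 \left(-1 + p^{2}\right) = -1 + p^{2}$)
$P{\left(V \right)} = - \frac{\left(-12 + V\right) \left(40 + V\right)}{7}$ ($P{\left(V \right)} = - \frac{\left(V + 40\right) \left(V - 12\right)}{7} = - \frac{\left(40 + V\right) \left(V - 12\right)}{7} = - \frac{\left(40 + V\right) \left(-12 + V\right)}{7} = - \frac{\left(-12 + V\right) \left(40 + V\right)}{7}$)
$M{\left(10 \right)} P{\left(-57 \right)} = \left(-1 + 10^{2}\right) \left(\frac{480}{7} - -228 - \frac{\left(-57\right)^{2}}{7}\right) = \left(-1 + 100\right) \left(\frac{480}{7} + 228 - \frac{3249}{7}\right) = 99 \left(\frac{480}{7} + 228 - \frac{3249}{7}\right) = 99 \left(- \frac{1173}{7}\right) = - \frac{116127}{7}$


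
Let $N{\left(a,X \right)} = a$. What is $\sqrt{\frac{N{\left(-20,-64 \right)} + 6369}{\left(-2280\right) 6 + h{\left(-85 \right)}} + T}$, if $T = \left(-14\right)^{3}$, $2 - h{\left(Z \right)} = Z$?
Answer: $\frac{i \sqrt{507094218813}}{13593} \approx 52.388 i$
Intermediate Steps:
$h{\left(Z \right)} = 2 - Z$
$T = -2744$
$\sqrt{\frac{N{\left(-20,-64 \right)} + 6369}{\left(-2280\right) 6 + h{\left(-85 \right)}} + T} = \sqrt{\frac{-20 + 6369}{\left(-2280\right) 6 + \left(2 - -85\right)} - 2744} = \sqrt{\frac{6349}{-13680 + \left(2 + 85\right)} - 2744} = \sqrt{\frac{6349}{-13680 + 87} - 2744} = \sqrt{\frac{6349}{-13593} - 2744} = \sqrt{6349 \left(- \frac{1}{13593}\right) - 2744} = \sqrt{- \frac{6349}{13593} - 2744} = \sqrt{- \frac{37305541}{13593}} = \frac{i \sqrt{507094218813}}{13593}$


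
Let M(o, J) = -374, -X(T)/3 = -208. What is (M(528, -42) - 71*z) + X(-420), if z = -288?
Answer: 20698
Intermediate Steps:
X(T) = 624 (X(T) = -3*(-208) = 624)
(M(528, -42) - 71*z) + X(-420) = (-374 - 71*(-288)) + 624 = (-374 + 20448) + 624 = 20074 + 624 = 20698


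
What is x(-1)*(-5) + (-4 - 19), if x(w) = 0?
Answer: -23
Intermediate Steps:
x(-1)*(-5) + (-4 - 19) = 0*(-5) + (-4 - 19) = 0 - 23 = -23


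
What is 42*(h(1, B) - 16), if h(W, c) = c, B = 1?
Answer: -630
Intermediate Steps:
42*(h(1, B) - 16) = 42*(1 - 16) = 42*(-15) = -630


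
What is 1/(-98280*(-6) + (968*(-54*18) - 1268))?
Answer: -1/352484 ≈ -2.8370e-6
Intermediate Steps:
1/(-98280*(-6) + (968*(-54*18) - 1268)) = 1/(-585*(-1008) + (968*(-972) - 1268)) = 1/(589680 + (-940896 - 1268)) = 1/(589680 - 942164) = 1/(-352484) = -1/352484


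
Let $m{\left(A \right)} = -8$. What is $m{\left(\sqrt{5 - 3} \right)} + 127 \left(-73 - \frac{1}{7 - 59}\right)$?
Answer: $- \frac{482381}{52} \approx -9276.6$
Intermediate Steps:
$m{\left(\sqrt{5 - 3} \right)} + 127 \left(-73 - \frac{1}{7 - 59}\right) = -8 + 127 \left(-73 - \frac{1}{7 - 59}\right) = -8 + 127 \left(-73 - \frac{1}{-52}\right) = -8 + 127 \left(-73 - - \frac{1}{52}\right) = -8 + 127 \left(-73 + \frac{1}{52}\right) = -8 + 127 \left(- \frac{3795}{52}\right) = -8 - \frac{481965}{52} = - \frac{482381}{52}$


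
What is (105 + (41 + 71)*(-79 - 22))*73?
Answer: -818111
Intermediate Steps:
(105 + (41 + 71)*(-79 - 22))*73 = (105 + 112*(-101))*73 = (105 - 11312)*73 = -11207*73 = -818111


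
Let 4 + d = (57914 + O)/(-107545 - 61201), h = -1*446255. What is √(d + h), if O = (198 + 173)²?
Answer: 3*I*√1411928095700186/168746 ≈ 668.03*I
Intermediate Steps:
O = 137641 (O = 371² = 137641)
h = -446255
d = -870539/168746 (d = -4 + (57914 + 137641)/(-107545 - 61201) = -4 + 195555/(-168746) = -4 + 195555*(-1/168746) = -4 - 195555/168746 = -870539/168746 ≈ -5.1589)
√(d + h) = √(-870539/168746 - 446255) = √(-75304616769/168746) = 3*I*√1411928095700186/168746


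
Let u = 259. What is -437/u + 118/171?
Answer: -44165/44289 ≈ -0.99720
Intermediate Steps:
-437/u + 118/171 = -437/259 + 118/171 = -44165/44289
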